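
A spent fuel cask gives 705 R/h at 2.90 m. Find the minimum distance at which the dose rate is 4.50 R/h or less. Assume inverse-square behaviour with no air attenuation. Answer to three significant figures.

Since intensity falls as 1/r², d₂ = d₁·√(I₁/I₂).
I₁/I₂ = 705/4.50 = 156.7, so d₂ = 2.90 × √156.7 = 36.30 m.

36.3 m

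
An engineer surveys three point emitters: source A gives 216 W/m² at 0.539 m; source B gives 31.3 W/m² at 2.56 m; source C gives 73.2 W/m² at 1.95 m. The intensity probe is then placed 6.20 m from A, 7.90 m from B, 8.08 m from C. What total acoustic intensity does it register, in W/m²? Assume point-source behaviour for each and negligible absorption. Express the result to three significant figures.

9.18 W/m²

By superposition, sum each source's inverse-square contribution:
A: 216 × (0.539/6.20)² = 1.632 W/m²
B: 31.3 × (2.56/7.90)² = 3.287 W/m²
C: 73.2 × (1.95/8.08)² = 4.263 W/m²
Total = 1.632 + 3.287 + 4.263 = 9.182 W/m².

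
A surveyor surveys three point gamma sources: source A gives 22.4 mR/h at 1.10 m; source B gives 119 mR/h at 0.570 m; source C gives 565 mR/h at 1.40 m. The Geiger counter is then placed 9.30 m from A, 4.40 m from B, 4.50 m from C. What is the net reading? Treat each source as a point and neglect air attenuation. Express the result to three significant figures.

Each source contributes Iᵢ·(dᵢ/rᵢ)²; contributions add.
A: 22.4 × (1.10/9.30)² = 0.3134 mR/h
B: 119 × (0.570/4.40)² = 1.997 mR/h
C: 565 × (1.40/4.50)² = 54.69 mR/h
Total = 0.3134 + 1.997 + 54.69 = 57.00 mR/h.

57.0 mR/h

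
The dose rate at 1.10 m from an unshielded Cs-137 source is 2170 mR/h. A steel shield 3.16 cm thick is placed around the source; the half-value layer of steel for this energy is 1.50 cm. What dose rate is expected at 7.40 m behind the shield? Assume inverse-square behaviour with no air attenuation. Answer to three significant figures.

11.1 mR/h

Distance alone: 2170 × (1.10/7.40)² = 2170 × 0.02210 = 47.96 mR/h.
Shield: 3.16/1.50 = 2.107 half-value layers → attenuation 2^(−2.107) = 0.2321.
Combined: 47.96 × 0.2321 = 11.13 mR/h.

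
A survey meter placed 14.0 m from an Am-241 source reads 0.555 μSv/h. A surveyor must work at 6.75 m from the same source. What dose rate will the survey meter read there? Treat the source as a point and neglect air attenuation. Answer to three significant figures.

Since intensity falls as 1/r², scaling from 14.0 m to 6.75 m:
0.555 × (14.0/6.75)² = 0.555 × 4.302 = 2.388 μSv/h.

2.39 μSv/h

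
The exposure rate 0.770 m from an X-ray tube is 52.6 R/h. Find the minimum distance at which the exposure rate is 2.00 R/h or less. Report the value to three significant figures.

3.95 m

Intensity scales as (d₁/d₂)², so d₂ = d₁·√(I₁/I₂).
I₁/I₂ = 52.6/2.00 = 26.30, so d₂ = 0.770 × √26.30 = 3.949 m.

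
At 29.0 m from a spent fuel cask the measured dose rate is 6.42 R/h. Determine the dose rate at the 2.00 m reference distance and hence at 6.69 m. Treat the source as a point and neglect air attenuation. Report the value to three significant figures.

By the inverse-square law,
At 2.00 m: (29.0/2.00)² = 210.2, so 6.42 × 210.2 = 1349 R/h
At 6.69 m: (2.00/6.69)² = 0.08937, so 1349 × 0.08937 = 120.6 R/h.

1350 R/h; 121 R/h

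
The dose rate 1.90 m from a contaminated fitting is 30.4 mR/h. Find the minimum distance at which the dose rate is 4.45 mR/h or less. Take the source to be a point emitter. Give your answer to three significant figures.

4.97 m

Using I₁d₁² = I₂d₂², d₂ = d₁·√(I₁/I₂).
I₁/I₂ = 30.4/4.45 = 6.831, so d₂ = 1.90 × √6.831 = 4.966 m.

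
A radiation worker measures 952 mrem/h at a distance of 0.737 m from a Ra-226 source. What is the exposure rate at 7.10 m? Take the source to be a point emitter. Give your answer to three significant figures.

10.3 mrem/h

Applying the 1/r² law, the rate at 7.10 m is
(0.737/7.10)² = 0.01078, so 952 × 0.01078 = 10.26 mrem/h.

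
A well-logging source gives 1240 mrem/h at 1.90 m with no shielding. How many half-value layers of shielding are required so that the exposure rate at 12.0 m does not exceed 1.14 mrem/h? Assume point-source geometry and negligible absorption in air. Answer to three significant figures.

4.77 half-value layers

At 12.0 m, distance alone gives 1240 × (1.90/12.0)² = 1240 × 0.02507 = 31.09 mrem/h.
Further attenuation needed: 31.09/1.14 = 27.27.
n = log₂(27.27) = 4.769 half-value layers.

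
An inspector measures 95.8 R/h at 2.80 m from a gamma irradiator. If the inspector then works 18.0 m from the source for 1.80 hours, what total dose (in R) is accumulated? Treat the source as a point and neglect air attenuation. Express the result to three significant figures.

4.17 R

Applying the 1/r² law, rate at 18.0 m:
(2.80/18.0)² = 0.02420, so 95.8 × 0.02420 = 2.318 R/h.
Dose = rate × time = 2.318 R/h × 1.800 h = 4.172 R.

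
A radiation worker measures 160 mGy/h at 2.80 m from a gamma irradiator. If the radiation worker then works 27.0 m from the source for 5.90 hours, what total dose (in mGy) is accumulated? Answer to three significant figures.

Using I₁d₁² = I₂d₂², rate at 27.0 m:
(2.80/27.0)² = 0.01075, so 160 × 0.01075 = 1.720 mGy/h.
Dose = rate × time = 1.720 mGy/h × 5.900 h = 10.15 mGy.

10.2 mGy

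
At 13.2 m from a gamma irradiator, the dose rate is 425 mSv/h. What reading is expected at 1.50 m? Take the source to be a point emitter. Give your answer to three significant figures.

Applying the 1/r² law, the rate at 1.50 m is
(13.2/1.50)² = 77.44, so 425 × 77.44 = 32910 mSv/h.

32900 mSv/h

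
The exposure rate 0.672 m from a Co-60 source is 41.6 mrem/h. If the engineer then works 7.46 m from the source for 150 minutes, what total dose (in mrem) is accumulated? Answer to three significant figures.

0.844 mrem

Since intensity falls as 1/r², rate at 7.46 m:
(0.672/7.46)² = 0.008114, so 41.6 × 0.008114 = 0.3375 mrem/h.
Dose = rate × time = 0.3375 mrem/h × 2.500 h = 0.8438 mrem.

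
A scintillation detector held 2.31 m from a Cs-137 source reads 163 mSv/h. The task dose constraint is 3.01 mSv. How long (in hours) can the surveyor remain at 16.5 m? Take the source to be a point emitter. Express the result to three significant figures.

Since intensity falls as 1/r², rate at 16.5 m:
(2.31/16.5)² = 0.01960, so 163 × 0.01960 = 3.195 mSv/h.
Stay time = 3.01 mSv ÷ 3.195 mSv/h = 0.9421 h.

0.942 h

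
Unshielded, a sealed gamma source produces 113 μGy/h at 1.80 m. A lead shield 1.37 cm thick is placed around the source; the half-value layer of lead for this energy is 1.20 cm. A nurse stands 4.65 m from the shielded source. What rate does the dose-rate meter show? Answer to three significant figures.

7.67 μGy/h

Distance alone: 113 × (1.80/4.65)² = 113 × 0.1498 = 16.93 μGy/h.
Shield: 1.37/1.20 = 1.142 half-value layers → attenuation 2^(−1.142) = 0.4531.
Combined: 16.93 × 0.4531 = 7.671 μGy/h.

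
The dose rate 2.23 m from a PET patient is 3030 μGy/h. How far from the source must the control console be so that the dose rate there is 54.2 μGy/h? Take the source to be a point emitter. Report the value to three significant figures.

16.7 m

Using I₁d₁² = I₂d₂², d₂ = d₁·√(I₁/I₂).
I₁/I₂ = 3030/54.2 = 55.90, so d₂ = 2.23 × √55.90 = 16.67 m.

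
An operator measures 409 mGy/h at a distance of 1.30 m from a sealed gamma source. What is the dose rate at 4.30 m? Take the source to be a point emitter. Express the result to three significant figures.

37.4 mGy/h

Since intensity falls as 1/r², the rate at 4.30 m is
409 × (1.30/4.30)² = 409 × 0.09140 = 37.38 mGy/h.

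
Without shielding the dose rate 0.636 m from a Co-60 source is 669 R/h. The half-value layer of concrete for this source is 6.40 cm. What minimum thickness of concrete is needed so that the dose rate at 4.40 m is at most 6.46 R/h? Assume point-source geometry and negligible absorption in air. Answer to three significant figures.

7.13 cm

At 4.40 m, distance alone gives 669 × (0.636/4.40)² = 669 × 0.02089 = 13.98 R/h.
Further attenuation needed: 13.98/6.46 = 2.164.
n = log₂(2.164) = 1.114 half-value layers.
Thickness = 1.114 × 6.40 cm = 7.130 cm.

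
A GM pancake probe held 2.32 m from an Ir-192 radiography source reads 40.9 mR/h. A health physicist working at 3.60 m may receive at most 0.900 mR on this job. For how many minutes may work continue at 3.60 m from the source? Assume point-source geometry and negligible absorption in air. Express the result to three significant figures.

Since intensity falls as 1/r², rate at 3.60 m:
(2.32/3.60)² = 0.4153, so 40.9 × 0.4153 = 16.99 mR/h.
Stay time = 0.900 mR ÷ 16.99 mR/h = 0.05297 h = 3.178 min.

3.18 min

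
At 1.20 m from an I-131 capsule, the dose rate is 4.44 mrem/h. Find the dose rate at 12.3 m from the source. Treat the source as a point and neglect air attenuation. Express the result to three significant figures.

Applying the 1/r² law, the rate at 12.3 m is
4.44 × (1.20/12.3)² = 4.44 × 0.009518 = 0.04226 mrem/h.

0.0423 mrem/h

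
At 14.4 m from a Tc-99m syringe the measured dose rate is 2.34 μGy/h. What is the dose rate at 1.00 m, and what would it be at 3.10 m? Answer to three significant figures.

Intensity scales as (d₁/d₂)², so
At 1.00 m: (14.4/1.00)² = 207.4, so 2.34 × 207.4 = 485.3 μGy/h
At 3.10 m: (1.00/3.10)² = 0.1041, so 485.3 × 0.1041 = 50.52 μGy/h.

485 μGy/h; 50.5 μGy/h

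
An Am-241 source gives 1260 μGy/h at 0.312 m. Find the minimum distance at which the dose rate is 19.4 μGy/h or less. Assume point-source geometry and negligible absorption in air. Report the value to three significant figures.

By the inverse-square law, d₂ = d₁·√(I₁/I₂).
I₁/I₂ = 1260/19.4 = 64.95, so d₂ = 0.312 × √64.95 = 2.514 m.

2.51 m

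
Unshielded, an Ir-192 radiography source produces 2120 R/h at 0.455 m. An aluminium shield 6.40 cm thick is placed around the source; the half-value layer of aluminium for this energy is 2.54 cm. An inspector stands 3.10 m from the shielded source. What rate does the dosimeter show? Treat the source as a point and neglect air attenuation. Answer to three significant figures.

7.96 R/h

Distance alone: (0.455/3.10)² = 0.02154, so 2120 × 0.02154 = 45.66 R/h.
Shield: 6.40/2.54 = 2.520 half-value layers → attenuation 2^(−2.520) = 0.1743.
Combined: 45.66 × 0.1743 = 7.959 R/h.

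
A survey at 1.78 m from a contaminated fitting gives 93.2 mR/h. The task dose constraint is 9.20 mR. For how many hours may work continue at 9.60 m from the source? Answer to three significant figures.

By the inverse-square law, rate at 9.60 m:
93.2 × (1.78/9.60)² = 93.2 × 0.03438 = 3.204 mR/h.
Stay time = 9.20 mR ÷ 3.204 mR/h = 2.871 h.

2.87 h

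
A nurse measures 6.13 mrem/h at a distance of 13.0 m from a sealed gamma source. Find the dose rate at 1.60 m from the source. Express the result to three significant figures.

405 mrem/h

By the inverse-square law, the rate at 1.60 m is
(13.0/1.60)² = 66.02, so 6.13 × 66.02 = 404.7 mrem/h.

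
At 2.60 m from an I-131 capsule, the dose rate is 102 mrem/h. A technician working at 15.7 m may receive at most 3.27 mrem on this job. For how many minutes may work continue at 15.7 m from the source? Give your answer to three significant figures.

70.1 min

Since intensity falls as 1/r², rate at 15.7 m:
102 × (2.60/15.7)² = 102 × 0.02743 = 2.798 mrem/h.
Stay time = 3.27 mrem ÷ 2.798 mrem/h = 1.169 h = 70.14 min.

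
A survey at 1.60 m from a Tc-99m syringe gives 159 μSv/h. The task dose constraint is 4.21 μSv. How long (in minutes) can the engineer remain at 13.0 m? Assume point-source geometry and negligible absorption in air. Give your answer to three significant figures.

105 min

Since intensity falls as 1/r², rate at 13.0 m:
159 × (1.60/13.0)² = 159 × 0.01515 = 2.409 μSv/h.
Stay time = 4.21 μSv ÷ 2.409 μSv/h = 1.748 h = 104.9 min.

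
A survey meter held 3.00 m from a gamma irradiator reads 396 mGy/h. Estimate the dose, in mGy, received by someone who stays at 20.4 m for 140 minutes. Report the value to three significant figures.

20.0 mGy

Applying the 1/r² law, rate at 20.4 m:
(3.00/20.4)² = 0.02163, so 396 × 0.02163 = 8.565 mGy/h.
Dose = rate × time = 8.565 mGy/h × 2.333 h = 19.98 mGy.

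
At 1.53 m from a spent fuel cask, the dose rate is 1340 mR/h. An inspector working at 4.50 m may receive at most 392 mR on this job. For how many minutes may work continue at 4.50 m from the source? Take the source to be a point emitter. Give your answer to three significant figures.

By the inverse-square law, rate at 4.50 m:
1340 × (1.53/4.50)² = 1340 × 0.1156 = 154.9 mR/h.
Stay time = 392 mR ÷ 154.9 mR/h = 2.531 h = 151.9 min.

152 min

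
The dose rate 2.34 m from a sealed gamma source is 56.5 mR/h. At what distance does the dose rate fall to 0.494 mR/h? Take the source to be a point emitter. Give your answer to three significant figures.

25.0 m

By the inverse-square law, d₂ = d₁·√(I₁/I₂).
I₁/I₂ = 56.5/0.494 = 114.4, so d₂ = 2.34 × √114.4 = 25.03 m.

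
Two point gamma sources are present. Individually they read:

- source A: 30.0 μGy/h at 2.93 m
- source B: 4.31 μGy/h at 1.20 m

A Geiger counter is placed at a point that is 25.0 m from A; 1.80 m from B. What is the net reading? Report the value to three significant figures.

2.33 μGy/h

By superposition, sum each source's inverse-square contribution:
A: 30.0 × (2.93/25.0)² = 0.4121 μGy/h
B: 4.31 × (1.20/1.80)² = 1.916 μGy/h
Total = 0.4121 + 1.916 = 2.328 μGy/h.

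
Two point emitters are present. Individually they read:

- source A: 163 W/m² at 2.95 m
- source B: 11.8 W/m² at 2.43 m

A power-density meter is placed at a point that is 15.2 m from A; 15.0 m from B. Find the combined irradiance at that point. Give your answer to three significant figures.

6.45 W/m²

Each source contributes Iᵢ·(dᵢ/rᵢ)²; contributions add.
A: 163 × (2.95/15.2)² = 6.140 W/m²
B: 11.8 × (2.43/15.0)² = 0.3097 W/m²
Total = 6.140 + 0.3097 = 6.450 W/m².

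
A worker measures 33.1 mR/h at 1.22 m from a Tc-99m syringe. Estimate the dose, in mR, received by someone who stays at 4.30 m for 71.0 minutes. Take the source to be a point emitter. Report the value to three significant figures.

By the inverse-square law, rate at 4.30 m:
33.1 × (1.22/4.30)² = 33.1 × 0.08050 = 2.665 mR/h.
Dose = rate × time = 2.665 mR/h × 1.183 h = 3.153 mR.

3.15 mR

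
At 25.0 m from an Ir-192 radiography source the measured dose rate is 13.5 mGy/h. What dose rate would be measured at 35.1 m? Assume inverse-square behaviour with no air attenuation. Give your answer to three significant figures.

By the inverse-square law, scaling from 25.0 m to 35.1 m:
13.5 × (25.0/35.1)² = 13.5 × 0.5073 = 6.849 mGy/h.

6.85 mGy/h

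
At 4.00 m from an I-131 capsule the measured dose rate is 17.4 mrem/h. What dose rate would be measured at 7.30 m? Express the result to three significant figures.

Using I₁d₁² = I₂d₂², scaling from 4.00 m to 7.30 m:
(4.00/7.30)² = 0.3002, so 17.4 × 0.3002 = 5.223 mrem/h.

5.22 mrem/h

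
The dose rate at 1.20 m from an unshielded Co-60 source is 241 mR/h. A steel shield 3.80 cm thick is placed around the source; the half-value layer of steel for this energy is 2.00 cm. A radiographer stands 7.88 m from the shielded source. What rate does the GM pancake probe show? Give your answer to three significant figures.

Distance alone: 241 × (1.20/7.88)² = 241 × 0.02319 = 5.589 mR/h.
Shield: 3.80/2.00 = 1.900 half-value layers → attenuation 2^(−1.900) = 0.2679.
Combined: 5.589 × 0.2679 = 1.497 mR/h.

1.50 mR/h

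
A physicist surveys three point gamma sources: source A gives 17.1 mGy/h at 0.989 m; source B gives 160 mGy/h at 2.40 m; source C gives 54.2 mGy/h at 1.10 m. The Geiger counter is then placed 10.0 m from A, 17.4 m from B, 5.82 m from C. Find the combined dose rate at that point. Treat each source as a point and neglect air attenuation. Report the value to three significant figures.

5.15 mGy/h

By superposition, sum each source's inverse-square contribution:
A: 17.1 × (0.989/10.0)² = 0.1673 mGy/h
B: 160 × (2.40/17.4)² = 3.044 mGy/h
C: 54.2 × (1.10/5.82)² = 1.936 mGy/h
Total = 0.1673 + 3.044 + 1.936 = 5.147 mGy/h.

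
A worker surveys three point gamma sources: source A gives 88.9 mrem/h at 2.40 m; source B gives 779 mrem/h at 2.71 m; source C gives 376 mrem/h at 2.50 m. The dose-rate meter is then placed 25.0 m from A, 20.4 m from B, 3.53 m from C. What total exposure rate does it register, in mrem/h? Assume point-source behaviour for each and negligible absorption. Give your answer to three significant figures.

By superposition, sum each source's inverse-square contribution:
A: 88.9 × (2.40/25.0)² = 0.8193 mrem/h
B: 779 × (2.71/20.4)² = 13.75 mrem/h
C: 376 × (2.50/3.53)² = 188.6 mrem/h
Total = 0.8193 + 13.75 + 188.6 = 203.2 mrem/h.

203 mrem/h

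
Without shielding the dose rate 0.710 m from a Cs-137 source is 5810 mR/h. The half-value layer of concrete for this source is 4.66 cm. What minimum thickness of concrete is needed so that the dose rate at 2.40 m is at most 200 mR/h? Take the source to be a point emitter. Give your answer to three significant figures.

At 2.40 m, distance alone gives (0.710/2.40)² = 0.08752, so 5810 × 0.08752 = 508.5 mR/h.
Further attenuation needed: 508.5/200 = 2.542.
n = log₂(2.542) = 1.346 half-value layers.
Thickness = 1.346 × 4.66 cm = 6.272 cm.

6.27 cm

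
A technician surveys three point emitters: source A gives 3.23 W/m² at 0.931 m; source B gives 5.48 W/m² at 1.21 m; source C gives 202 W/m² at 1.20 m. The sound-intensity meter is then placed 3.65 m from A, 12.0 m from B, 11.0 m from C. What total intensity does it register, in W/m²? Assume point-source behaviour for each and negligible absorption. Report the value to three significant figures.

By superposition, sum each source's inverse-square contribution:
A: 3.23 × (0.931/3.65)² = 0.2101 W/m²
B: 5.48 × (1.21/12.0)² = 0.05572 W/m²
C: 202 × (1.20/11.0)² = 2.404 W/m²
Total = 0.2101 + 0.05572 + 2.404 = 2.670 W/m².

2.67 W/m²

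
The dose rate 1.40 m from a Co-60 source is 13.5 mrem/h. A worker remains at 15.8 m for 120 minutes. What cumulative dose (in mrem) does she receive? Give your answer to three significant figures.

Applying the 1/r² law, rate at 15.8 m:
(1.40/15.8)² = 0.007851, so 13.5 × 0.007851 = 0.1060 mrem/h.
Dose = rate × time = 0.1060 mrem/h × 2.000 h = 0.2120 mrem.

0.212 mrem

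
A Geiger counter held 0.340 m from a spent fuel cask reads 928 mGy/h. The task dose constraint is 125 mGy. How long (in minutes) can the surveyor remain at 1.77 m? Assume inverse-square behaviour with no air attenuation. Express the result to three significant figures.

219 min

Since intensity falls as 1/r², rate at 1.77 m:
928 × (0.340/1.77)² = 928 × 0.03690 = 34.24 mGy/h.
Stay time = 125 mGy ÷ 34.24 mGy/h = 3.651 h = 219.1 min.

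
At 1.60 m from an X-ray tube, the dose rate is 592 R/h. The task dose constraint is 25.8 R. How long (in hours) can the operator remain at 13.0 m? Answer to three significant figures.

2.88 h

Intensity scales as (d₁/d₂)², so rate at 13.0 m:
(1.60/13.0)² = 0.01515, so 592 × 0.01515 = 8.969 R/h.
Stay time = 25.8 R ÷ 8.969 R/h = 2.877 h.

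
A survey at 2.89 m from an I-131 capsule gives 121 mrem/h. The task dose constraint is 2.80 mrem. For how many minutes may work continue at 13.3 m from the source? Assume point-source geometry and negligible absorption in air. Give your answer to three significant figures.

29.4 min

By the inverse-square law, rate at 13.3 m:
(2.89/13.3)² = 0.04722, so 121 × 0.04722 = 5.714 mrem/h.
Stay time = 2.80 mrem ÷ 5.714 mrem/h = 0.4900 h = 29.40 min.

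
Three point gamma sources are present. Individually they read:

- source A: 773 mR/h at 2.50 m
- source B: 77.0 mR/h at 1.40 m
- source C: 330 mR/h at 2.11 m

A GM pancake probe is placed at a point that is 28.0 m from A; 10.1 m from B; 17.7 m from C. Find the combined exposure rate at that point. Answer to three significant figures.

By superposition, sum each source's inverse-square contribution:
A: 773 × (2.50/28.0)² = 6.162 mR/h
B: 77.0 × (1.40/10.1)² = 1.479 mR/h
C: 330 × (2.11/17.7)² = 4.690 mR/h
Total = 6.162 + 1.479 + 4.690 = 12.33 mR/h.

12.3 mR/h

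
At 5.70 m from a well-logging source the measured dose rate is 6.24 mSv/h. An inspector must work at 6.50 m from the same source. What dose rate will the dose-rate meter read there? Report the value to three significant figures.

4.80 mSv/h

By the inverse-square law, scaling from 5.70 m to 6.50 m:
6.24 × (5.70/6.50)² = 6.24 × 0.7690 = 4.799 mSv/h.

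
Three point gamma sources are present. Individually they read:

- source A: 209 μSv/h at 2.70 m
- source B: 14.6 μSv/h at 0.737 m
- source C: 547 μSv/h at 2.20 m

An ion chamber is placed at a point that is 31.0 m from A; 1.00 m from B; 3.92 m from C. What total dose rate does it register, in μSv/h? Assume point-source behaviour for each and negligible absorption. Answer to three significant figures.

By superposition, sum each source's inverse-square contribution:
A: 209 × (2.70/31.0)² = 1.585 μSv/h
B: 14.6 × (0.737/1.00)² = 7.930 μSv/h
C: 547 × (2.20/3.92)² = 172.3 μSv/h
Total = 1.585 + 7.930 + 172.3 = 181.8 μSv/h.

182 μSv/h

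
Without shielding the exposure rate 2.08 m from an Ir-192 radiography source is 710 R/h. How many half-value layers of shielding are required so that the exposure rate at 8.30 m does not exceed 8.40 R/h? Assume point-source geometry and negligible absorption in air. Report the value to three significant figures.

2.41 half-value layers

At 8.30 m, distance alone gives 710 × (2.08/8.30)² = 710 × 0.06280 = 44.59 R/h.
Further attenuation needed: 44.59/8.40 = 5.308.
n = log₂(5.308) = 2.408 half-value layers.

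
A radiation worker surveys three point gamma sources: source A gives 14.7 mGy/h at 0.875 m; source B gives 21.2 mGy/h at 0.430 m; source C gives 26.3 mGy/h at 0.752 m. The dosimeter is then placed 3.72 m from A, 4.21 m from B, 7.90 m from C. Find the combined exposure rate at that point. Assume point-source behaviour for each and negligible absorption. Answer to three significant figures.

Each source contributes Iᵢ·(dᵢ/rᵢ)²; contributions add.
A: 14.7 × (0.875/3.72)² = 0.8133 mGy/h
B: 21.2 × (0.430/4.21)² = 0.2212 mGy/h
C: 26.3 × (0.752/7.90)² = 0.2383 mGy/h
Total = 0.8133 + 0.2212 + 0.2383 = 1.273 mGy/h.

1.27 mGy/h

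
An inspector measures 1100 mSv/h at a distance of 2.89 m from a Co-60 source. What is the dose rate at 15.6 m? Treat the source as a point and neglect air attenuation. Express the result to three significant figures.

37.8 mSv/h

By the inverse-square law, the rate at 15.6 m is
1100 × (2.89/15.6)² = 1100 × 0.03432 = 37.75 mSv/h.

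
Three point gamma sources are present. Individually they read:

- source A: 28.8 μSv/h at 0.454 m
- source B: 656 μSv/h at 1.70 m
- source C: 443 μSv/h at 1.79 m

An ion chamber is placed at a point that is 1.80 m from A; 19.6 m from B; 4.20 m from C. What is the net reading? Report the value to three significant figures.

87.2 μSv/h

Each source contributes Iᵢ·(dᵢ/rᵢ)²; contributions add.
A: 28.8 × (0.454/1.80)² = 1.832 μSv/h
B: 656 × (1.70/19.6)² = 4.935 μSv/h
C: 443 × (1.79/4.20)² = 80.47 μSv/h
Total = 1.832 + 4.935 + 80.47 = 87.24 μSv/h.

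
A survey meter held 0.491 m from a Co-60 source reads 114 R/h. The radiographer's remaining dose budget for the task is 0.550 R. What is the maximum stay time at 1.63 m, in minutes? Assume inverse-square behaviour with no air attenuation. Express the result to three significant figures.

Applying the 1/r² law, rate at 1.63 m:
(0.491/1.63)² = 0.09074, so 114 × 0.09074 = 10.34 R/h.
Stay time = 0.550 R ÷ 10.34 R/h = 0.05319 h = 3.191 min.

3.19 min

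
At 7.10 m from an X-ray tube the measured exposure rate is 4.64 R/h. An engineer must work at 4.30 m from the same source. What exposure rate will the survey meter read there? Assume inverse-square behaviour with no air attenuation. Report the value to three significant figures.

12.7 R/h

Since intensity falls as 1/r², scaling from 7.10 m to 4.30 m:
(7.10/4.30)² = 2.726, so 4.64 × 2.726 = 12.65 R/h.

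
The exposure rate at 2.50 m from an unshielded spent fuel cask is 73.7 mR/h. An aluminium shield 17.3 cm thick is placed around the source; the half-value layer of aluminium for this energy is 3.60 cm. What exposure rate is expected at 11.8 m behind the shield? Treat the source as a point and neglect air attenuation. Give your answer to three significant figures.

Distance alone: 73.7 × (2.50/11.8)² = 73.7 × 0.04489 = 3.308 mR/h.
Shield: 17.3/3.60 = 4.806 half-value layers → attenuation 2^(−4.806) = 0.03575.
Combined: 3.308 × 0.03575 = 0.1183 mR/h.

0.118 mR/h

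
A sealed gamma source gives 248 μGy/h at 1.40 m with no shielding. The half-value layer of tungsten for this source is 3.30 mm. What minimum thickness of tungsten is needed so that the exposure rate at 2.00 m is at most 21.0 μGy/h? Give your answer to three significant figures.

At 2.00 m, distance alone gives (1.40/2.00)² = 0.4900, so 248 × 0.4900 = 121.5 μGy/h.
Further attenuation needed: 121.5/21.0 = 5.786.
n = log₂(5.786) = 2.533 half-value layers.
Thickness = 2.533 × 3.30 mm = 8.359 mm.

8.36 mm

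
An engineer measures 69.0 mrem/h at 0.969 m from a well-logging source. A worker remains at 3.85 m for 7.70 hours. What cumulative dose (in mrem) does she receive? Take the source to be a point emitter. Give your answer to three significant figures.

33.7 mrem

Applying the 1/r² law, rate at 3.85 m:
(0.969/3.85)² = 0.06335, so 69.0 × 0.06335 = 4.371 mrem/h.
Dose = rate × time = 4.371 mrem/h × 7.700 h = 33.66 mrem.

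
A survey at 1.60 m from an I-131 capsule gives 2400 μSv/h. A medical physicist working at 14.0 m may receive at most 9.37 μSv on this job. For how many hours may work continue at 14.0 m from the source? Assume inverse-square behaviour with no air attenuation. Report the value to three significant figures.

Intensity scales as (d₁/d₂)², so rate at 14.0 m:
2400 × (1.60/14.0)² = 2400 × 0.01306 = 31.34 μSv/h.
Stay time = 9.37 μSv ÷ 31.34 μSv/h = 0.2990 h.

0.299 h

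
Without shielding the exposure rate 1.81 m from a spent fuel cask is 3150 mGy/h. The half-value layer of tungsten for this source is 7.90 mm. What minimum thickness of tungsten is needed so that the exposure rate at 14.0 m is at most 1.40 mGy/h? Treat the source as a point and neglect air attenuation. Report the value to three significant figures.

41.3 mm

At 14.0 m, distance alone gives 3150 × (1.81/14.0)² = 3150 × 0.01671 = 52.64 mGy/h.
Further attenuation needed: 52.64/1.40 = 37.60.
n = log₂(37.60) = 5.233 half-value layers.
Thickness = 5.233 × 7.90 mm = 41.34 mm.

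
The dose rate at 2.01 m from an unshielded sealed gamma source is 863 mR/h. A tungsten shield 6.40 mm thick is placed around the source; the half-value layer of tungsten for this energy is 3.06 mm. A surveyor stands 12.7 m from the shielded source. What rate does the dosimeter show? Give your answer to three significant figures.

5.07 mR/h

Distance alone: 863 × (2.01/12.7)² = 863 × 0.02505 = 21.62 mR/h.
Shield: 6.40/3.06 = 2.092 half-value layers → attenuation 2^(−2.092) = 0.2346.
Combined: 21.62 × 0.2346 = 5.072 mR/h.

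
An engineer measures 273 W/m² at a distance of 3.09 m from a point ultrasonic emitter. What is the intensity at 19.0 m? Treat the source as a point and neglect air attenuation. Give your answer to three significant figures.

7.22 W/m²

Applying the 1/r² law, the rate at 19.0 m is
273 × (3.09/19.0)² = 273 × 0.02645 = 7.221 W/m².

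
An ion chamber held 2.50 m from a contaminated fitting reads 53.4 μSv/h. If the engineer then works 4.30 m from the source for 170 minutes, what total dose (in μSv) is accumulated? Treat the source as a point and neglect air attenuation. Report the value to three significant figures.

51.1 μSv

Intensity scales as (d₁/d₂)², so rate at 4.30 m:
(2.50/4.30)² = 0.3380, so 53.4 × 0.3380 = 18.05 μSv/h.
Dose = rate × time = 18.05 μSv/h × 2.833 h = 51.14 μSv.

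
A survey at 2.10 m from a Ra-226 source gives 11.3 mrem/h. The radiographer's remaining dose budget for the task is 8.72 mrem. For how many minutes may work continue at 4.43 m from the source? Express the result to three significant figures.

Since intensity falls as 1/r², rate at 4.43 m:
11.3 × (2.10/4.43)² = 11.3 × 0.2247 = 2.539 mrem/h.
Stay time = 8.72 mrem ÷ 2.539 mrem/h = 3.434 h = 206.0 min.

206 min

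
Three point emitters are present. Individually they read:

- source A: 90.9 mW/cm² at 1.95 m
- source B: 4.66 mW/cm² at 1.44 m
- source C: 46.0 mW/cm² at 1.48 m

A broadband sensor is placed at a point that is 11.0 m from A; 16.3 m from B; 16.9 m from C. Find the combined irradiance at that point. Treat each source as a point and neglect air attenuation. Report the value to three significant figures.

3.25 mW/cm²

Each source contributes Iᵢ·(dᵢ/rᵢ)²; contributions add.
A: 90.9 × (1.95/11.0)² = 2.857 mW/cm²
B: 4.66 × (1.44/16.3)² = 0.03637 mW/cm²
C: 46.0 × (1.48/16.9)² = 0.3528 mW/cm²
Total = 2.857 + 0.03637 + 0.3528 = 3.246 mW/cm².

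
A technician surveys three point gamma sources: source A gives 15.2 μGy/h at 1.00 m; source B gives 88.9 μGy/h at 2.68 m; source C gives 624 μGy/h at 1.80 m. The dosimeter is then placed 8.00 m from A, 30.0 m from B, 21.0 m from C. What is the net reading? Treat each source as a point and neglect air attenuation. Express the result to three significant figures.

By superposition, sum each source's inverse-square contribution:
A: 15.2 × (1.00/8.00)² = 0.2375 μGy/h
B: 88.9 × (2.68/30.0)² = 0.7095 μGy/h
C: 624 × (1.80/21.0)² = 4.584 μGy/h
Total = 0.2375 + 0.7095 + 4.584 = 5.531 μGy/h.

5.53 μGy/h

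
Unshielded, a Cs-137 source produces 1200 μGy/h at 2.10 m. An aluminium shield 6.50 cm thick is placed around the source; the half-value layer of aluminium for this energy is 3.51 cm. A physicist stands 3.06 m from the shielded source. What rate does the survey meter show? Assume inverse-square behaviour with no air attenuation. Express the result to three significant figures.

Distance alone: (2.10/3.06)² = 0.4710, so 1200 × 0.4710 = 565.2 μGy/h.
Shield: 6.50/3.51 = 1.852 half-value layers → attenuation 2^(−1.852) = 0.2770.
Combined: 565.2 × 0.2770 = 156.6 μGy/h.

157 μGy/h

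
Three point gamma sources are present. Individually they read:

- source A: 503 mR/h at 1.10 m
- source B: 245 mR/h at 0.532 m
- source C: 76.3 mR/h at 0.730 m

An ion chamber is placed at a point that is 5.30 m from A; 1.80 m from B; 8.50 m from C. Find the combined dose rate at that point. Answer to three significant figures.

By superposition, sum each source's inverse-square contribution:
A: 503 × (1.10/5.30)² = 21.67 mR/h
B: 245 × (0.532/1.80)² = 21.40 mR/h
C: 76.3 × (0.730/8.50)² = 0.5628 mR/h
Total = 21.67 + 21.40 + 0.5628 = 43.63 mR/h.

43.6 mR/h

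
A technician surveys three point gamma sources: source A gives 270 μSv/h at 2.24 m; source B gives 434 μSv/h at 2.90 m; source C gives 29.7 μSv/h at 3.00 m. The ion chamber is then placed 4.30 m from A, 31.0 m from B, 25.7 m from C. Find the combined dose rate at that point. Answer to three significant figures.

By superposition, sum each source's inverse-square contribution:
A: 270 × (2.24/4.30)² = 73.27 μSv/h
B: 434 × (2.90/31.0)² = 3.798 μSv/h
C: 29.7 × (3.00/25.7)² = 0.4047 μSv/h
Total = 73.27 + 3.798 + 0.4047 = 77.47 μSv/h.

77.5 μSv/h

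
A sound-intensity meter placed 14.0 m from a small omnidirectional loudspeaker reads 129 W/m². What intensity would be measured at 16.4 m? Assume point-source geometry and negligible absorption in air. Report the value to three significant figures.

Since intensity falls as 1/r², scaling from 14.0 m to 16.4 m:
129 × (14.0/16.4)² = 129 × 0.7287 = 94.00 W/m².

94.0 W/m²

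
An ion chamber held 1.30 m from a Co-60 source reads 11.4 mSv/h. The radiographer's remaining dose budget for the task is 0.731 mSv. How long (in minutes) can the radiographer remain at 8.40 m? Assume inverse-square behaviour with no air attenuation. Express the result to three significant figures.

161 min

Using I₁d₁² = I₂d₂², rate at 8.40 m:
(1.30/8.40)² = 0.02395, so 11.4 × 0.02395 = 0.2730 mSv/h.
Stay time = 0.731 mSv ÷ 0.2730 mSv/h = 2.678 h = 160.7 min.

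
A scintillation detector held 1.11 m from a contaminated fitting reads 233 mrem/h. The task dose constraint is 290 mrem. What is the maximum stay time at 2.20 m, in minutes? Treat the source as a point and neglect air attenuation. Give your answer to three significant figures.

293 min

By the inverse-square law, rate at 2.20 m:
233 × (1.11/2.20)² = 233 × 0.2546 = 59.32 mrem/h.
Stay time = 290 mrem ÷ 59.32 mrem/h = 4.889 h = 293.3 min.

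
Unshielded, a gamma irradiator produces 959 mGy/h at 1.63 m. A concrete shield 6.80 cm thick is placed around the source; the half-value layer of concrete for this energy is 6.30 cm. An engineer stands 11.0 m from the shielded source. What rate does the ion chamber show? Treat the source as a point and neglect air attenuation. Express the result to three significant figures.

9.97 mGy/h

Distance alone: (1.63/11.0)² = 0.02196, so 959 × 0.02196 = 21.06 mGy/h.
Shield: 6.80/6.30 = 1.079 half-value layers → attenuation 2^(−1.079) = 0.4734.
Combined: 21.06 × 0.4734 = 9.970 mGy/h.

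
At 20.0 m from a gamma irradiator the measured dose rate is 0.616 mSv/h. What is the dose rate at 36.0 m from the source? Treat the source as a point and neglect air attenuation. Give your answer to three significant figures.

0.190 mSv/h

Applying the 1/r² law, scaling from 20.0 m to 36.0 m:
(20.0/36.0)² = 0.3086, so 0.616 × 0.3086 = 0.1901 mSv/h.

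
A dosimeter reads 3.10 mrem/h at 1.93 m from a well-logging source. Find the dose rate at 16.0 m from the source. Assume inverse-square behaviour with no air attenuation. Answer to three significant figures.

0.0451 mrem/h

Intensity scales as (d₁/d₂)², so the rate at 16.0 m is
(1.93/16.0)² = 0.01455, so 3.10 × 0.01455 = 0.04510 mrem/h.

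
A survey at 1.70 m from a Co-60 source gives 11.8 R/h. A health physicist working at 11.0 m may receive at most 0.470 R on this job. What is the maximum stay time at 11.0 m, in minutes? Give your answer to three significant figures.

100 min

Applying the 1/r² law, rate at 11.0 m:
(1.70/11.0)² = 0.02388, so 11.8 × 0.02388 = 0.2818 R/h.
Stay time = 0.470 R ÷ 0.2818 R/h = 1.668 h = 100.1 min.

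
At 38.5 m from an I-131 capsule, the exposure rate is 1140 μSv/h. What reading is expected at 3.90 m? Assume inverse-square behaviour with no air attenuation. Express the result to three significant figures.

111000 μSv/h

Using I₁d₁² = I₂d₂², the rate at 3.90 m is
1140 × (38.5/3.90)² = 1140 × 97.45 = 111100 μSv/h.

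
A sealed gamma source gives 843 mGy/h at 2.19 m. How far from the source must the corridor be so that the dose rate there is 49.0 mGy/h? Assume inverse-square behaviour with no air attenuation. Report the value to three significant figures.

9.08 m

Since intensity falls as 1/r², d₂ = d₁·√(I₁/I₂).
I₁/I₂ = 843/49.0 = 17.20, so d₂ = 2.19 × √17.20 = 9.083 m.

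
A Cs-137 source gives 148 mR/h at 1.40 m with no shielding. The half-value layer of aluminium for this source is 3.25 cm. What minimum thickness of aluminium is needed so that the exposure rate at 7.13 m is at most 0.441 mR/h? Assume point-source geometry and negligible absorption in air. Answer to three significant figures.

At 7.13 m, distance alone gives 148 × (1.40/7.13)² = 148 × 0.03855 = 5.705 mR/h.
Further attenuation needed: 5.705/0.441 = 12.94.
n = log₂(12.94) = 3.694 half-value layers.
Thickness = 3.694 × 3.25 cm = 12.01 cm.

12.0 cm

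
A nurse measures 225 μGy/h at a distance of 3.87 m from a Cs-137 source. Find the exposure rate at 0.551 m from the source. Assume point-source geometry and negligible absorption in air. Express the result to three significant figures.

Intensity scales as (d₁/d₂)², so the rate at 0.551 m is
(3.87/0.551)² = 49.33, so 225 × 49.33 = 11100 μGy/h.

11100 μGy/h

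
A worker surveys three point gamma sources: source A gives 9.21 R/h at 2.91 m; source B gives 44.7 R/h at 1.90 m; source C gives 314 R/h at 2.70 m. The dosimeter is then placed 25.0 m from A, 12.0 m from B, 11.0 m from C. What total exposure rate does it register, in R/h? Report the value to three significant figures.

Each source contributes Iᵢ·(dᵢ/rᵢ)²; contributions add.
A: 9.21 × (2.91/25.0)² = 0.1248 R/h
B: 44.7 × (1.90/12.0)² = 1.121 R/h
C: 314 × (2.70/11.0)² = 18.92 R/h
Total = 0.1248 + 1.121 + 18.92 = 20.17 R/h.

20.2 R/h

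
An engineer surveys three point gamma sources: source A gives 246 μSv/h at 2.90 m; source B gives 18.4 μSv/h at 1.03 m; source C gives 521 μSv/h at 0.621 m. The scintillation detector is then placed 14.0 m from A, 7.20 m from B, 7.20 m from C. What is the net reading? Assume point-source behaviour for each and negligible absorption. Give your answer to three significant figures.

14.8 μSv/h

Each source contributes Iᵢ·(dᵢ/rᵢ)²; contributions add.
A: 246 × (2.90/14.0)² = 10.56 μSv/h
B: 18.4 × (1.03/7.20)² = 0.3766 μSv/h
C: 521 × (0.621/7.20)² = 3.876 μSv/h
Total = 10.56 + 0.3766 + 3.876 = 14.81 μSv/h.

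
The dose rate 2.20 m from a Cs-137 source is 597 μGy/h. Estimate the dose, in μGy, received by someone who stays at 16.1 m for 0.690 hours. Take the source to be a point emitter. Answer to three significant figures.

7.69 μGy

Since intensity falls as 1/r², rate at 16.1 m:
597 × (2.20/16.1)² = 597 × 0.01867 = 11.15 μGy/h.
Dose = rate × time = 11.15 μGy/h × 0.6900 h = 7.693 μGy.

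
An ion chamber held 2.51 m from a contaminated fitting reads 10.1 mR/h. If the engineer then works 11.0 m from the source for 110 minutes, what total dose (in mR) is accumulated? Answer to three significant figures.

Applying the 1/r² law, rate at 11.0 m:
10.1 × (2.51/11.0)² = 10.1 × 0.05207 = 0.5259 mR/h.
Dose = rate × time = 0.5259 mR/h × 1.833 h = 0.9640 mR.

0.964 mR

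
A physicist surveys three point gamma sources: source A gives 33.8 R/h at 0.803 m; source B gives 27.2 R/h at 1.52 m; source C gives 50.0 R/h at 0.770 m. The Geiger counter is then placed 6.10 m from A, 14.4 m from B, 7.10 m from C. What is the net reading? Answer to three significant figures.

1.48 R/h

Each source contributes Iᵢ·(dᵢ/rᵢ)²; contributions add.
A: 33.8 × (0.803/6.10)² = 0.5857 R/h
B: 27.2 × (1.52/14.4)² = 0.3031 R/h
C: 50.0 × (0.770/7.10)² = 0.5881 R/h
Total = 0.5857 + 0.3031 + 0.5881 = 1.477 R/h.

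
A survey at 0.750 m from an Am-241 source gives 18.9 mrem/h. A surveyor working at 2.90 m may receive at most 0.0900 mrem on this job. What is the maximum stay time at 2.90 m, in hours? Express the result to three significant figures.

Since intensity falls as 1/r², rate at 2.90 m:
18.9 × (0.750/2.90)² = 18.9 × 0.06688 = 1.264 mrem/h.
Stay time = 0.0900 mrem ÷ 1.264 mrem/h = 0.07120 h.

0.0712 h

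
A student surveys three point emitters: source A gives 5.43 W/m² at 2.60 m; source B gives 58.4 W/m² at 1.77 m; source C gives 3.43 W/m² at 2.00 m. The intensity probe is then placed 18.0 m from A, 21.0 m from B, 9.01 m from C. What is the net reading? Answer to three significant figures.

0.697 W/m²

Each source contributes Iᵢ·(dᵢ/rᵢ)²; contributions add.
A: 5.43 × (2.60/18.0)² = 0.1133 W/m²
B: 58.4 × (1.77/21.0)² = 0.4149 W/m²
C: 3.43 × (2.00/9.01)² = 0.1690 W/m²
Total = 0.1133 + 0.4149 + 0.1690 = 0.6972 W/m².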